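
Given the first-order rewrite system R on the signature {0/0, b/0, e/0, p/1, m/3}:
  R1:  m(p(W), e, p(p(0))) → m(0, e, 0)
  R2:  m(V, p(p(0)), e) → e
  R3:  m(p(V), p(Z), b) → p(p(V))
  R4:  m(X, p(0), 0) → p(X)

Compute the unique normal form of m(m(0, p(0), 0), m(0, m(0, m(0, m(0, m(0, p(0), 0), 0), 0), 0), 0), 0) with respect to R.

p(p(0))

1. m(m(0, p(0), 0), m(0, m(0, m(0, m(0, m(0, p(0), 0), 0), 0), 0), 0), 0)  →  m(p(0), m(0, m(0, m(0, m(0, m(0, p(0), 0), 0), 0), 0), 0), 0)   [R4 at 1]
2. m(p(0), m(0, m(0, m(0, m(0, m(0, p(0), 0), 0), 0), 0), 0), 0)  →  m(p(0), m(0, m(0, m(0, m(0, p(0), 0), 0), 0), 0), 0)   [R4 at 2.2.2.2.2]
3. m(p(0), m(0, m(0, m(0, m(0, p(0), 0), 0), 0), 0), 0)  →  m(p(0), m(0, m(0, m(0, p(0), 0), 0), 0), 0)   [R4 at 2.2.2.2]
4. m(p(0), m(0, m(0, m(0, p(0), 0), 0), 0), 0)  →  m(p(0), m(0, m(0, p(0), 0), 0), 0)   [R4 at 2.2.2]
5. m(p(0), m(0, m(0, p(0), 0), 0), 0)  →  m(p(0), m(0, p(0), 0), 0)   [R4 at 2.2]
6. m(p(0), m(0, p(0), 0), 0)  →  m(p(0), p(0), 0)   [R4 at 2]
7. m(p(0), p(0), 0)  →  p(p(0))   [R4 at ε]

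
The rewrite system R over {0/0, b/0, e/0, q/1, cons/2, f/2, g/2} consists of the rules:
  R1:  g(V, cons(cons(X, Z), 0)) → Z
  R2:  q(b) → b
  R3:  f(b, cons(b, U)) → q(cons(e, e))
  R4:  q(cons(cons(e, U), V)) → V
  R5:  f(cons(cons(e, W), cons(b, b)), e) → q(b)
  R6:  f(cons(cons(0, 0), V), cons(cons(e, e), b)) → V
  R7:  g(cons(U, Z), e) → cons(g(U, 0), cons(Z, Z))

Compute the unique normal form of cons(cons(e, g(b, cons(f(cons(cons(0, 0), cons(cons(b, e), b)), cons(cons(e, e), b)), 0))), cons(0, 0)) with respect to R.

1. cons(cons(e, g(b, cons(f(cons(cons(0, 0), cons(cons(b, e), b)), cons(cons(e, e), b)), 0))), cons(0, 0))  →  cons(cons(e, g(b, cons(cons(cons(b, e), b), 0))), cons(0, 0))   [R6 at 1.2.2.1]
2. cons(cons(e, g(b, cons(cons(cons(b, e), b), 0))), cons(0, 0))  →  cons(cons(e, b), cons(0, 0))   [R1 at 1.2]

cons(cons(e, b), cons(0, 0))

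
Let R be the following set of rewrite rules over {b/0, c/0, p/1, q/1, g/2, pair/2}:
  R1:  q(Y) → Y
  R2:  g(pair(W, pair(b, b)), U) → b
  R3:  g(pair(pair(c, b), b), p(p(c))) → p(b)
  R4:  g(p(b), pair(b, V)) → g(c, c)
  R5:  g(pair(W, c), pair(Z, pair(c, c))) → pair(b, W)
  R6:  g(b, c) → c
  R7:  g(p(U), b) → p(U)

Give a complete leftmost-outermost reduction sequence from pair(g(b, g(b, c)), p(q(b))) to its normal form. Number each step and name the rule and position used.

1. pair(g(b, g(b, c)), p(q(b)))  →  pair(g(b, c), p(q(b)))   [R6 at 1.2]
2. pair(g(b, c), p(q(b)))  →  pair(c, p(q(b)))   [R6 at 1]
3. pair(c, p(q(b)))  →  pair(c, p(b))   [R1 at 2.1]

pair(c, p(b))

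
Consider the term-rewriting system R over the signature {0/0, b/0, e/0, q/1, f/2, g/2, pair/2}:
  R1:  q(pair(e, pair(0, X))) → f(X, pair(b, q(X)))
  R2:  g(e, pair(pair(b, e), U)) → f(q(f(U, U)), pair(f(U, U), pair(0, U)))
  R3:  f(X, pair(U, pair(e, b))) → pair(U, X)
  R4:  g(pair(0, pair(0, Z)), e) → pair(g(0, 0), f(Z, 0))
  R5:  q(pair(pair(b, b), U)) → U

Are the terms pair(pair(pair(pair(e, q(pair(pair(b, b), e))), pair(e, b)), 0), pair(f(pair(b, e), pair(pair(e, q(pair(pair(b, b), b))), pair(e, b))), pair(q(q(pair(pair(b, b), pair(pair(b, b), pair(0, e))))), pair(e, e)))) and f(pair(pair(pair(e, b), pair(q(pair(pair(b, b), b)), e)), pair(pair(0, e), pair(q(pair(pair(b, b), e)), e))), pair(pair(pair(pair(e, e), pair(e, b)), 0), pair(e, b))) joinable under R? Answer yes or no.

yes — NF(t₁) = pair(pair(pair(pair(e, e), pair(e, b)), 0), pair(pair(pair(e, b), pair(b, e)), pair(pair(0, e), pair(e, e)))), NF(t₂) = pair(pair(pair(pair(e, e), pair(e, b)), 0), pair(pair(pair(e, b), pair(b, e)), pair(pair(0, e), pair(e, e))))

Reduce t₁ = pair(pair(pair(pair(e, q(pair(pair(b, b), e))), pair(e, b)), 0), pair(f(pair(b, e), pair(pair(e, q(pair(pair(b, b), b))), pair(e, b))), pair(q(q(pair(pair(b, b), pair(pair(b, b), pair(0, e))))), pair(e, e)))):
1. pair(pair(pair(pair(e, q(pair(pair(b, b), e))), pair(e, b)), 0), pair(f(pair(b, e), pair(pair(e, q(pair(pair(b, b), b))), pair(e, b))), pair(q(q(pair(pair(b, b), pair(pair(b, b), pair(0, e))))), pair(e, e))))  →  pair(pair(pair(pair(e, e), pair(e, b)), 0), pair(f(pair(b, e), pair(pair(e, q(pair(pair(b, b), b))), pair(e, b))), pair(q(q(pair(pair(b, b), pair(pair(b, b), pair(0, e))))), pair(e, e))))   [R5 at 1.1.1.2]
2. pair(pair(pair(pair(e, e), pair(e, b)), 0), pair(f(pair(b, e), pair(pair(e, q(pair(pair(b, b), b))), pair(e, b))), pair(q(q(pair(pair(b, b), pair(pair(b, b), pair(0, e))))), pair(e, e))))  →  pair(pair(pair(pair(e, e), pair(e, b)), 0), pair(pair(pair(e, q(pair(pair(b, b), b))), pair(b, e)), pair(q(q(pair(pair(b, b), pair(pair(b, b), pair(0, e))))), pair(e, e))))   [R3 at 2.1]
3. pair(pair(pair(pair(e, e), pair(e, b)), 0), pair(pair(pair(e, q(pair(pair(b, b), b))), pair(b, e)), pair(q(q(pair(pair(b, b), pair(pair(b, b), pair(0, e))))), pair(e, e))))  →  pair(pair(pair(pair(e, e), pair(e, b)), 0), pair(pair(pair(e, b), pair(b, e)), pair(q(q(pair(pair(b, b), pair(pair(b, b), pair(0, e))))), pair(e, e))))   [R5 at 2.1.1.2]
4. pair(pair(pair(pair(e, e), pair(e, b)), 0), pair(pair(pair(e, b), pair(b, e)), pair(q(q(pair(pair(b, b), pair(pair(b, b), pair(0, e))))), pair(e, e))))  →  pair(pair(pair(pair(e, e), pair(e, b)), 0), pair(pair(pair(e, b), pair(b, e)), pair(q(pair(pair(b, b), pair(0, e))), pair(e, e))))   [R5 at 2.2.1.1]
5. pair(pair(pair(pair(e, e), pair(e, b)), 0), pair(pair(pair(e, b), pair(b, e)), pair(q(pair(pair(b, b), pair(0, e))), pair(e, e))))  →  pair(pair(pair(pair(e, e), pair(e, b)), 0), pair(pair(pair(e, b), pair(b, e)), pair(pair(0, e), pair(e, e))))   [R5 at 2.2.1]

Reduce t₂ = f(pair(pair(pair(e, b), pair(q(pair(pair(b, b), b)), e)), pair(pair(0, e), pair(q(pair(pair(b, b), e)), e))), pair(pair(pair(pair(e, e), pair(e, b)), 0), pair(e, b))):
1. f(pair(pair(pair(e, b), pair(q(pair(pair(b, b), b)), e)), pair(pair(0, e), pair(q(pair(pair(b, b), e)), e))), pair(pair(pair(pair(e, e), pair(e, b)), 0), pair(e, b)))  →  pair(pair(pair(pair(e, e), pair(e, b)), 0), pair(pair(pair(e, b), pair(q(pair(pair(b, b), b)), e)), pair(pair(0, e), pair(q(pair(pair(b, b), e)), e))))   [R3 at ε]
2. pair(pair(pair(pair(e, e), pair(e, b)), 0), pair(pair(pair(e, b), pair(q(pair(pair(b, b), b)), e)), pair(pair(0, e), pair(q(pair(pair(b, b), e)), e))))  →  pair(pair(pair(pair(e, e), pair(e, b)), 0), pair(pair(pair(e, b), pair(b, e)), pair(pair(0, e), pair(q(pair(pair(b, b), e)), e))))   [R5 at 2.1.2.1]
3. pair(pair(pair(pair(e, e), pair(e, b)), 0), pair(pair(pair(e, b), pair(b, e)), pair(pair(0, e), pair(q(pair(pair(b, b), e)), e))))  →  pair(pair(pair(pair(e, e), pair(e, b)), 0), pair(pair(pair(e, b), pair(b, e)), pair(pair(0, e), pair(e, e))))   [R5 at 2.2.2.1]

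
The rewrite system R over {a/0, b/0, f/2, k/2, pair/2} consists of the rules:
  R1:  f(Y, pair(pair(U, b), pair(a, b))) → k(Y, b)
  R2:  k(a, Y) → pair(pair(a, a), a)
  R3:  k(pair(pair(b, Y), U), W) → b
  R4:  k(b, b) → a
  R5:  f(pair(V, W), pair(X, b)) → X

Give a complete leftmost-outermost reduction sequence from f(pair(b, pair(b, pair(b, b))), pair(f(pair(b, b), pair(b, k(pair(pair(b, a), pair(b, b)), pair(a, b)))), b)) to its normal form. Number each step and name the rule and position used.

b

1. f(pair(b, pair(b, pair(b, b))), pair(f(pair(b, b), pair(b, k(pair(pair(b, a), pair(b, b)), pair(a, b)))), b))  →  f(pair(b, b), pair(b, k(pair(pair(b, a), pair(b, b)), pair(a, b))))   [R5 at ε]
2. f(pair(b, b), pair(b, k(pair(pair(b, a), pair(b, b)), pair(a, b))))  →  f(pair(b, b), pair(b, b))   [R3 at 2.2]
3. f(pair(b, b), pair(b, b))  →  b   [R5 at ε]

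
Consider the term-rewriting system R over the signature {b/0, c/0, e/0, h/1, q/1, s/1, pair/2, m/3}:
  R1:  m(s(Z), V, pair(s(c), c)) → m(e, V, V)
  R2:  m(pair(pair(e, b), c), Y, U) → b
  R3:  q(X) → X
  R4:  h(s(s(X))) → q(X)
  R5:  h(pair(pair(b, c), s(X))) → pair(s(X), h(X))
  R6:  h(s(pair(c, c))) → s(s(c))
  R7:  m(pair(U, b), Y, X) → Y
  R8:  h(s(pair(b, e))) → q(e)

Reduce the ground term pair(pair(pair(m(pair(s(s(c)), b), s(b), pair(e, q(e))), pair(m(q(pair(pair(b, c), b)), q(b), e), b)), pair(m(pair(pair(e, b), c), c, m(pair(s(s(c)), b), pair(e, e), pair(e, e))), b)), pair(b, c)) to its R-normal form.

1. pair(pair(pair(m(pair(s(s(c)), b), s(b), pair(e, q(e))), pair(m(q(pair(pair(b, c), b)), q(b), e), b)), pair(m(pair(pair(e, b), c), c, m(pair(s(s(c)), b), pair(e, e), pair(e, e))), b)), pair(b, c))  →  pair(pair(pair(s(b), pair(m(q(pair(pair(b, c), b)), q(b), e), b)), pair(m(pair(pair(e, b), c), c, m(pair(s(s(c)), b), pair(e, e), pair(e, e))), b)), pair(b, c))   [R7 at 1.1.1]
2. pair(pair(pair(s(b), pair(m(q(pair(pair(b, c), b)), q(b), e), b)), pair(m(pair(pair(e, b), c), c, m(pair(s(s(c)), b), pair(e, e), pair(e, e))), b)), pair(b, c))  →  pair(pair(pair(s(b), pair(m(pair(pair(b, c), b), q(b), e), b)), pair(m(pair(pair(e, b), c), c, m(pair(s(s(c)), b), pair(e, e), pair(e, e))), b)), pair(b, c))   [R3 at 1.1.2.1.1]
3. pair(pair(pair(s(b), pair(m(pair(pair(b, c), b), q(b), e), b)), pair(m(pair(pair(e, b), c), c, m(pair(s(s(c)), b), pair(e, e), pair(e, e))), b)), pair(b, c))  →  pair(pair(pair(s(b), pair(q(b), b)), pair(m(pair(pair(e, b), c), c, m(pair(s(s(c)), b), pair(e, e), pair(e, e))), b)), pair(b, c))   [R7 at 1.1.2.1]
4. pair(pair(pair(s(b), pair(q(b), b)), pair(m(pair(pair(e, b), c), c, m(pair(s(s(c)), b), pair(e, e), pair(e, e))), b)), pair(b, c))  →  pair(pair(pair(s(b), pair(b, b)), pair(m(pair(pair(e, b), c), c, m(pair(s(s(c)), b), pair(e, e), pair(e, e))), b)), pair(b, c))   [R3 at 1.1.2.1]
5. pair(pair(pair(s(b), pair(b, b)), pair(m(pair(pair(e, b), c), c, m(pair(s(s(c)), b), pair(e, e), pair(e, e))), b)), pair(b, c))  →  pair(pair(pair(s(b), pair(b, b)), pair(b, b)), pair(b, c))   [R2 at 1.2.1]

pair(pair(pair(s(b), pair(b, b)), pair(b, b)), pair(b, c))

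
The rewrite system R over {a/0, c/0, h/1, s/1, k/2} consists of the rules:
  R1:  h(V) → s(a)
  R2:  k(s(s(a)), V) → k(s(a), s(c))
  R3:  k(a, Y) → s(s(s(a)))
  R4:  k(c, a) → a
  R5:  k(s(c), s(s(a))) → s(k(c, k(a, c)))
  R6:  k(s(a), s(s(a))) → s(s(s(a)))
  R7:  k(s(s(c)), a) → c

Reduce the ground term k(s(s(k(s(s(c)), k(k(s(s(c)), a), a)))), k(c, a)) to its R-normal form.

1. k(s(s(k(s(s(c)), k(k(s(s(c)), a), a)))), k(c, a))  →  k(s(s(k(s(s(c)), k(c, a)))), k(c, a))   [R7 at 1.1.1.2.1]
2. k(s(s(k(s(s(c)), k(c, a)))), k(c, a))  →  k(s(s(k(s(s(c)), a))), k(c, a))   [R4 at 1.1.1.2]
3. k(s(s(k(s(s(c)), a))), k(c, a))  →  k(s(s(c)), k(c, a))   [R7 at 1.1.1]
4. k(s(s(c)), k(c, a))  →  k(s(s(c)), a)   [R4 at 2]
5. k(s(s(c)), a)  →  c   [R7 at ε]

c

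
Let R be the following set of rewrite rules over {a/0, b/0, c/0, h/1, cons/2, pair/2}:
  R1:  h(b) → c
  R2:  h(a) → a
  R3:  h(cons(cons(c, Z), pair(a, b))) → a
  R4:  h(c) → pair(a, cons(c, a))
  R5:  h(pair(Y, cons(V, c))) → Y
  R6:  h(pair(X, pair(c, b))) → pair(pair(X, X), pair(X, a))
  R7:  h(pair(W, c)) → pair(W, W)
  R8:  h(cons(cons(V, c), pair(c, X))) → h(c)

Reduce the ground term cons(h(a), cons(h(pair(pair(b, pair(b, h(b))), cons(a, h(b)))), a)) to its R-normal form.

1. cons(h(a), cons(h(pair(pair(b, pair(b, h(b))), cons(a, h(b)))), a))  →  cons(a, cons(h(pair(pair(b, pair(b, h(b))), cons(a, h(b)))), a))   [R2 at 1]
2. cons(a, cons(h(pair(pair(b, pair(b, h(b))), cons(a, h(b)))), a))  →  cons(a, cons(h(pair(pair(b, pair(b, c)), cons(a, h(b)))), a))   [R1 at 2.1.1.1.2.2]
3. cons(a, cons(h(pair(pair(b, pair(b, c)), cons(a, h(b)))), a))  →  cons(a, cons(h(pair(pair(b, pair(b, c)), cons(a, c))), a))   [R1 at 2.1.1.2.2]
4. cons(a, cons(h(pair(pair(b, pair(b, c)), cons(a, c))), a))  →  cons(a, cons(pair(b, pair(b, c)), a))   [R5 at 2.1]

cons(a, cons(pair(b, pair(b, c)), a))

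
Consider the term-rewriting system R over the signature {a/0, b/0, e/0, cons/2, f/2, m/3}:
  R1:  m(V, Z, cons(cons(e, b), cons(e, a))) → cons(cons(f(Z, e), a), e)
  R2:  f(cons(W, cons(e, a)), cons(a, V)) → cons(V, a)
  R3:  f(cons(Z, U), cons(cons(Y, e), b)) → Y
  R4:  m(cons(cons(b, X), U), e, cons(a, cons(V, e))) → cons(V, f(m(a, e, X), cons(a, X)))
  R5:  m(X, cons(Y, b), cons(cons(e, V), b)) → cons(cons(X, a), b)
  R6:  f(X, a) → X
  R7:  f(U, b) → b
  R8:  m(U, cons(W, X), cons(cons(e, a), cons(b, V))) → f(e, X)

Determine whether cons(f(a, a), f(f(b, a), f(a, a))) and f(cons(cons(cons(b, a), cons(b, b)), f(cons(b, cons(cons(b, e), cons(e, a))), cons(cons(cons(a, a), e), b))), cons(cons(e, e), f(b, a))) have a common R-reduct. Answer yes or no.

Reduce t₁ = cons(f(a, a), f(f(b, a), f(a, a))):
1. cons(f(a, a), f(f(b, a), f(a, a)))  →  cons(a, f(f(b, a), f(a, a)))   [R6 at 1]
2. cons(a, f(f(b, a), f(a, a)))  →  cons(a, f(b, f(a, a)))   [R6 at 2.1]
3. cons(a, f(b, f(a, a)))  →  cons(a, f(b, a))   [R6 at 2.2]
4. cons(a, f(b, a))  →  cons(a, b)   [R6 at 2]

Reduce t₂ = f(cons(cons(cons(b, a), cons(b, b)), f(cons(b, cons(cons(b, e), cons(e, a))), cons(cons(cons(a, a), e), b))), cons(cons(e, e), f(b, a))):
1. f(cons(cons(cons(b, a), cons(b, b)), f(cons(b, cons(cons(b, e), cons(e, a))), cons(cons(cons(a, a), e), b))), cons(cons(e, e), f(b, a)))  →  f(cons(cons(cons(b, a), cons(b, b)), cons(a, a)), cons(cons(e, e), f(b, a)))   [R3 at 1.2]
2. f(cons(cons(cons(b, a), cons(b, b)), cons(a, a)), cons(cons(e, e), f(b, a)))  →  f(cons(cons(cons(b, a), cons(b, b)), cons(a, a)), cons(cons(e, e), b))   [R6 at 2.2]
3. f(cons(cons(cons(b, a), cons(b, b)), cons(a, a)), cons(cons(e, e), b))  →  e   [R3 at ε]

no — NF(t₁) = cons(a, b), NF(t₂) = e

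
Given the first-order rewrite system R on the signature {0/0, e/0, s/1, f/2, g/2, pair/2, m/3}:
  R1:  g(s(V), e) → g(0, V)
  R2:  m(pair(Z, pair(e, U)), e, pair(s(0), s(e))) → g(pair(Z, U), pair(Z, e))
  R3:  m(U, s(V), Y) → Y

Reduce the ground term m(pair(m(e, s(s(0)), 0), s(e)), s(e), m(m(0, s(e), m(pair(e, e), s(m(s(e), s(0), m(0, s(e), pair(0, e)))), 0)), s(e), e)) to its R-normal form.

1. m(pair(m(e, s(s(0)), 0), s(e)), s(e), m(m(0, s(e), m(pair(e, e), s(m(s(e), s(0), m(0, s(e), pair(0, e)))), 0)), s(e), e))  →  m(m(0, s(e), m(pair(e, e), s(m(s(e), s(0), m(0, s(e), pair(0, e)))), 0)), s(e), e)   [R3 at ε]
2. m(m(0, s(e), m(pair(e, e), s(m(s(e), s(0), m(0, s(e), pair(0, e)))), 0)), s(e), e)  →  e   [R3 at ε]

e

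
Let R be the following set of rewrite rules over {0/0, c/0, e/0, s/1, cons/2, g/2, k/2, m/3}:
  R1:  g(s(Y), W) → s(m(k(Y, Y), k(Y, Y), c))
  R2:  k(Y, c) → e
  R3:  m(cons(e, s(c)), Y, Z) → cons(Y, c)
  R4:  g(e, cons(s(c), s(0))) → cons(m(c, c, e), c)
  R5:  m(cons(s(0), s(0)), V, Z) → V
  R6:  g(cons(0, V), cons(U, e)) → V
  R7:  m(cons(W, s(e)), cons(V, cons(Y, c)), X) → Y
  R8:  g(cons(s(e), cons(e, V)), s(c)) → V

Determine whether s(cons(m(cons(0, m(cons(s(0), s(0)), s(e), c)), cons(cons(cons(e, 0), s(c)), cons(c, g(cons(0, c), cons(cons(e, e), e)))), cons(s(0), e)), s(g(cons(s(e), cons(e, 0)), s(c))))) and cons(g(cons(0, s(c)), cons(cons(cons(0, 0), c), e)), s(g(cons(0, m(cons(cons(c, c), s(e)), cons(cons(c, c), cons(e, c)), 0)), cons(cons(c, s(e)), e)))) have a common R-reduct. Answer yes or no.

no — NF(t₁) = s(cons(c, s(0))), NF(t₂) = cons(s(c), s(e))

Reduce t₁ = s(cons(m(cons(0, m(cons(s(0), s(0)), s(e), c)), cons(cons(cons(e, 0), s(c)), cons(c, g(cons(0, c), cons(cons(e, e), e)))), cons(s(0), e)), s(g(cons(s(e), cons(e, 0)), s(c))))):
1. s(cons(m(cons(0, m(cons(s(0), s(0)), s(e), c)), cons(cons(cons(e, 0), s(c)), cons(c, g(cons(0, c), cons(cons(e, e), e)))), cons(s(0), e)), s(g(cons(s(e), cons(e, 0)), s(c)))))  →  s(cons(m(cons(0, s(e)), cons(cons(cons(e, 0), s(c)), cons(c, g(cons(0, c), cons(cons(e, e), e)))), cons(s(0), e)), s(g(cons(s(e), cons(e, 0)), s(c)))))   [R5 at 1.1.1.2]
2. s(cons(m(cons(0, s(e)), cons(cons(cons(e, 0), s(c)), cons(c, g(cons(0, c), cons(cons(e, e), e)))), cons(s(0), e)), s(g(cons(s(e), cons(e, 0)), s(c)))))  →  s(cons(m(cons(0, s(e)), cons(cons(cons(e, 0), s(c)), cons(c, c)), cons(s(0), e)), s(g(cons(s(e), cons(e, 0)), s(c)))))   [R6 at 1.1.2.2.2]
3. s(cons(m(cons(0, s(e)), cons(cons(cons(e, 0), s(c)), cons(c, c)), cons(s(0), e)), s(g(cons(s(e), cons(e, 0)), s(c)))))  →  s(cons(c, s(g(cons(s(e), cons(e, 0)), s(c)))))   [R7 at 1.1]
4. s(cons(c, s(g(cons(s(e), cons(e, 0)), s(c)))))  →  s(cons(c, s(0)))   [R8 at 1.2.1]

Reduce t₂ = cons(g(cons(0, s(c)), cons(cons(cons(0, 0), c), e)), s(g(cons(0, m(cons(cons(c, c), s(e)), cons(cons(c, c), cons(e, c)), 0)), cons(cons(c, s(e)), e)))):
1. cons(g(cons(0, s(c)), cons(cons(cons(0, 0), c), e)), s(g(cons(0, m(cons(cons(c, c), s(e)), cons(cons(c, c), cons(e, c)), 0)), cons(cons(c, s(e)), e))))  →  cons(s(c), s(g(cons(0, m(cons(cons(c, c), s(e)), cons(cons(c, c), cons(e, c)), 0)), cons(cons(c, s(e)), e))))   [R6 at 1]
2. cons(s(c), s(g(cons(0, m(cons(cons(c, c), s(e)), cons(cons(c, c), cons(e, c)), 0)), cons(cons(c, s(e)), e))))  →  cons(s(c), s(m(cons(cons(c, c), s(e)), cons(cons(c, c), cons(e, c)), 0)))   [R6 at 2.1]
3. cons(s(c), s(m(cons(cons(c, c), s(e)), cons(cons(c, c), cons(e, c)), 0)))  →  cons(s(c), s(e))   [R7 at 2.1]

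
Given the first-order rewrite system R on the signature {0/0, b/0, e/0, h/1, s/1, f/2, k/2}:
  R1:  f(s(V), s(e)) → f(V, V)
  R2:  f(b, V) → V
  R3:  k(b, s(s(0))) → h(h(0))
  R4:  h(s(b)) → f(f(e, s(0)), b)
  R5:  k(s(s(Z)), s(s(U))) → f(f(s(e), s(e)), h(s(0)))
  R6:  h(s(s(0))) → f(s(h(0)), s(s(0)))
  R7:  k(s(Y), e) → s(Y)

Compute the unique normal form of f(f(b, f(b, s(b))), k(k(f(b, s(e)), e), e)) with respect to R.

1. f(f(b, f(b, s(b))), k(k(f(b, s(e)), e), e))  →  f(f(b, s(b)), k(k(f(b, s(e)), e), e))   [R2 at 1]
2. f(f(b, s(b)), k(k(f(b, s(e)), e), e))  →  f(s(b), k(k(f(b, s(e)), e), e))   [R2 at 1]
3. f(s(b), k(k(f(b, s(e)), e), e))  →  f(s(b), k(k(s(e), e), e))   [R2 at 2.1.1]
4. f(s(b), k(k(s(e), e), e))  →  f(s(b), k(s(e), e))   [R7 at 2.1]
5. f(s(b), k(s(e), e))  →  f(s(b), s(e))   [R7 at 2]
6. f(s(b), s(e))  →  f(b, b)   [R1 at ε]
7. f(b, b)  →  b   [R2 at ε]

b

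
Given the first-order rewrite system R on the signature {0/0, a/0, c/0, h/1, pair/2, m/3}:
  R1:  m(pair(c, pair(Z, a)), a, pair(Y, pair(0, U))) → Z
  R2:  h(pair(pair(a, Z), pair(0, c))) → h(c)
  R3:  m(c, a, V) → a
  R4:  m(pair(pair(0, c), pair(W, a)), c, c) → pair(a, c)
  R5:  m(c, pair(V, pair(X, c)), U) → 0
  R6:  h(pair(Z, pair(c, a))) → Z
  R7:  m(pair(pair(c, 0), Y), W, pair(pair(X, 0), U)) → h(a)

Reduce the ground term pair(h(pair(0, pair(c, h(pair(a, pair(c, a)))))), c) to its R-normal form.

1. pair(h(pair(0, pair(c, h(pair(a, pair(c, a)))))), c)  →  pair(h(pair(0, pair(c, a))), c)   [R6 at 1.1.2.2]
2. pair(h(pair(0, pair(c, a))), c)  →  pair(0, c)   [R6 at 1]

pair(0, c)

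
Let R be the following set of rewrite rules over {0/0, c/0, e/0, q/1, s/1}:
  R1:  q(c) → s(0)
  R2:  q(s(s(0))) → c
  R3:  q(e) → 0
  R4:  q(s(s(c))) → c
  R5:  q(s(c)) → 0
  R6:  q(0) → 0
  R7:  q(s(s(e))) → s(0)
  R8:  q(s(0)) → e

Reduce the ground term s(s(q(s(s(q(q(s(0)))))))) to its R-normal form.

s(s(c))

1. s(s(q(s(s(q(q(s(0))))))))  →  s(s(q(s(s(q(e))))))   [R8 at 1.1.1.1.1.1]
2. s(s(q(s(s(q(e))))))  →  s(s(q(s(s(0)))))   [R3 at 1.1.1.1.1]
3. s(s(q(s(s(0)))))  →  s(s(c))   [R2 at 1.1]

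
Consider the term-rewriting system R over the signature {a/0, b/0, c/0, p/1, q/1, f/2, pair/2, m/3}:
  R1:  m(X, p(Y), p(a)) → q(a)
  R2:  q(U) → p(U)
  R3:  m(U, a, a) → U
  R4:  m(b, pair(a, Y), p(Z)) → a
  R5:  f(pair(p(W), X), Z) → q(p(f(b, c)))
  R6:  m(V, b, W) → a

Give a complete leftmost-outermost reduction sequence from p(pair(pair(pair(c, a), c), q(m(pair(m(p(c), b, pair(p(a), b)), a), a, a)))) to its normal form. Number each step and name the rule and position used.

p(pair(pair(pair(c, a), c), p(pair(a, a))))

1. p(pair(pair(pair(c, a), c), q(m(pair(m(p(c), b, pair(p(a), b)), a), a, a))))  →  p(pair(pair(pair(c, a), c), p(m(pair(m(p(c), b, pair(p(a), b)), a), a, a))))   [R2 at 1.2]
2. p(pair(pair(pair(c, a), c), p(m(pair(m(p(c), b, pair(p(a), b)), a), a, a))))  →  p(pair(pair(pair(c, a), c), p(pair(m(p(c), b, pair(p(a), b)), a))))   [R3 at 1.2.1]
3. p(pair(pair(pair(c, a), c), p(pair(m(p(c), b, pair(p(a), b)), a))))  →  p(pair(pair(pair(c, a), c), p(pair(a, a))))   [R6 at 1.2.1.1]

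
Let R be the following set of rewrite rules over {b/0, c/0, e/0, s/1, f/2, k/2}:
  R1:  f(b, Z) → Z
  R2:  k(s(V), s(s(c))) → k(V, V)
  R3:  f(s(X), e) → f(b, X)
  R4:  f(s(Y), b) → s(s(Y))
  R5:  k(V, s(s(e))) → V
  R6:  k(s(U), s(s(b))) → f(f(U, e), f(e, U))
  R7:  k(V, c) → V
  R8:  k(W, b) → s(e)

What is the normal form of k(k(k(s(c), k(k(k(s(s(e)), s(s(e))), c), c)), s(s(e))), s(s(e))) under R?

1. k(k(k(s(c), k(k(k(s(s(e)), s(s(e))), c), c)), s(s(e))), s(s(e)))  →  k(k(s(c), k(k(k(s(s(e)), s(s(e))), c), c)), s(s(e)))   [R5 at ε]
2. k(k(s(c), k(k(k(s(s(e)), s(s(e))), c), c)), s(s(e)))  →  k(s(c), k(k(k(s(s(e)), s(s(e))), c), c))   [R5 at ε]
3. k(s(c), k(k(k(s(s(e)), s(s(e))), c), c))  →  k(s(c), k(k(s(s(e)), s(s(e))), c))   [R7 at 2]
4. k(s(c), k(k(s(s(e)), s(s(e))), c))  →  k(s(c), k(s(s(e)), s(s(e))))   [R7 at 2]
5. k(s(c), k(s(s(e)), s(s(e))))  →  k(s(c), s(s(e)))   [R5 at 2]
6. k(s(c), s(s(e)))  →  s(c)   [R5 at ε]

s(c)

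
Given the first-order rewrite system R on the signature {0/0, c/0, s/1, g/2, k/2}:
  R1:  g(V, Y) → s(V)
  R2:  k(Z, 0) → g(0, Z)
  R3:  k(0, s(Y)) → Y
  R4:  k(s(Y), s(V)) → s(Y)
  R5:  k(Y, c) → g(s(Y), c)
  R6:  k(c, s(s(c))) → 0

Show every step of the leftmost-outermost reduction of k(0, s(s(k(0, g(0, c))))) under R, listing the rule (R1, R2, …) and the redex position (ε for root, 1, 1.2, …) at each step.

s(0)

1. k(0, s(s(k(0, g(0, c)))))  →  s(k(0, g(0, c)))   [R3 at ε]
2. s(k(0, g(0, c)))  →  s(k(0, s(0)))   [R1 at 1.2]
3. s(k(0, s(0)))  →  s(0)   [R3 at 1]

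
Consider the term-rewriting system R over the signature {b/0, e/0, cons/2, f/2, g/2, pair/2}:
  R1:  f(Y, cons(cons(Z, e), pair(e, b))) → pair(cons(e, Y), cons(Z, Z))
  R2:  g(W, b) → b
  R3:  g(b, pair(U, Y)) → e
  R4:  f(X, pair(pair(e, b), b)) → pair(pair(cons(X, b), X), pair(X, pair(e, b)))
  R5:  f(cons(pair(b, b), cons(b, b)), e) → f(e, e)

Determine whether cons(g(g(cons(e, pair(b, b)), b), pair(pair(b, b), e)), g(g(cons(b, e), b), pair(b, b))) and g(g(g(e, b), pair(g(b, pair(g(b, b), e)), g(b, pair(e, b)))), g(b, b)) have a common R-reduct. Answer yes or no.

Reduce t₁ = cons(g(g(cons(e, pair(b, b)), b), pair(pair(b, b), e)), g(g(cons(b, e), b), pair(b, b))):
1. cons(g(g(cons(e, pair(b, b)), b), pair(pair(b, b), e)), g(g(cons(b, e), b), pair(b, b)))  →  cons(g(b, pair(pair(b, b), e)), g(g(cons(b, e), b), pair(b, b)))   [R2 at 1.1]
2. cons(g(b, pair(pair(b, b), e)), g(g(cons(b, e), b), pair(b, b)))  →  cons(e, g(g(cons(b, e), b), pair(b, b)))   [R3 at 1]
3. cons(e, g(g(cons(b, e), b), pair(b, b)))  →  cons(e, g(b, pair(b, b)))   [R2 at 2.1]
4. cons(e, g(b, pair(b, b)))  →  cons(e, e)   [R3 at 2]

Reduce t₂ = g(g(g(e, b), pair(g(b, pair(g(b, b), e)), g(b, pair(e, b)))), g(b, b)):
1. g(g(g(e, b), pair(g(b, pair(g(b, b), e)), g(b, pair(e, b)))), g(b, b))  →  g(g(b, pair(g(b, pair(g(b, b), e)), g(b, pair(e, b)))), g(b, b))   [R2 at 1.1]
2. g(g(b, pair(g(b, pair(g(b, b), e)), g(b, pair(e, b)))), g(b, b))  →  g(e, g(b, b))   [R3 at 1]
3. g(e, g(b, b))  →  g(e, b)   [R2 at 2]
4. g(e, b)  →  b   [R2 at ε]

no — NF(t₁) = cons(e, e), NF(t₂) = b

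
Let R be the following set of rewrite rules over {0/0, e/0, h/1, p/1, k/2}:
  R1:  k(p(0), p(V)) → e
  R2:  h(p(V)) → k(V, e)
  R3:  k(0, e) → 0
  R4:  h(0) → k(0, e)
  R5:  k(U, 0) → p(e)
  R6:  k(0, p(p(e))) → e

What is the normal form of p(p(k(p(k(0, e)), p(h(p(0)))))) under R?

p(p(e))

1. p(p(k(p(k(0, e)), p(h(p(0))))))  →  p(p(k(p(0), p(h(p(0))))))   [R3 at 1.1.1.1]
2. p(p(k(p(0), p(h(p(0))))))  →  p(p(e))   [R1 at 1.1]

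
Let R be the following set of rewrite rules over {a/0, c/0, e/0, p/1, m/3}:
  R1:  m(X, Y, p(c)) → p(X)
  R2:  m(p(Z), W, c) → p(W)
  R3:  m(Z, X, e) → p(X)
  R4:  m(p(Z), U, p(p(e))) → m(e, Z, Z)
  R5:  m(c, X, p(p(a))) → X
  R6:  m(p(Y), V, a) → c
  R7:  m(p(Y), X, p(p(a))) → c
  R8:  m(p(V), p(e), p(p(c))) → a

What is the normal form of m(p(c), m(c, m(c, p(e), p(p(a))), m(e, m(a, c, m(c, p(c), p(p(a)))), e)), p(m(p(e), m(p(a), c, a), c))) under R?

a

1. m(p(c), m(c, m(c, p(e), p(p(a))), m(e, m(a, c, m(c, p(c), p(p(a)))), e)), p(m(p(e), m(p(a), c, a), c)))  →  m(p(c), m(c, p(e), m(e, m(a, c, m(c, p(c), p(p(a)))), e)), p(m(p(e), m(p(a), c, a), c)))   [R5 at 2.2]
2. m(p(c), m(c, p(e), m(e, m(a, c, m(c, p(c), p(p(a)))), e)), p(m(p(e), m(p(a), c, a), c)))  →  m(p(c), m(c, p(e), p(m(a, c, m(c, p(c), p(p(a)))))), p(m(p(e), m(p(a), c, a), c)))   [R3 at 2.3]
3. m(p(c), m(c, p(e), p(m(a, c, m(c, p(c), p(p(a)))))), p(m(p(e), m(p(a), c, a), c)))  →  m(p(c), m(c, p(e), p(m(a, c, p(c)))), p(m(p(e), m(p(a), c, a), c)))   [R5 at 2.3.1.3]
4. m(p(c), m(c, p(e), p(m(a, c, p(c)))), p(m(p(e), m(p(a), c, a), c)))  →  m(p(c), m(c, p(e), p(p(a))), p(m(p(e), m(p(a), c, a), c)))   [R1 at 2.3.1]
5. m(p(c), m(c, p(e), p(p(a))), p(m(p(e), m(p(a), c, a), c)))  →  m(p(c), p(e), p(m(p(e), m(p(a), c, a), c)))   [R5 at 2]
6. m(p(c), p(e), p(m(p(e), m(p(a), c, a), c)))  →  m(p(c), p(e), p(p(m(p(a), c, a))))   [R2 at 3.1]
7. m(p(c), p(e), p(p(m(p(a), c, a))))  →  m(p(c), p(e), p(p(c)))   [R6 at 3.1.1]
8. m(p(c), p(e), p(p(c)))  →  a   [R8 at ε]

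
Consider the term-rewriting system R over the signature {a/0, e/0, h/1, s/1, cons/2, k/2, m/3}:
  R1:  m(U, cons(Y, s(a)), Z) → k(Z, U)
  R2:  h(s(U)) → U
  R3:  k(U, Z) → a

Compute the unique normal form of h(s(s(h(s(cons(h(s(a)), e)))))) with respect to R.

s(cons(a, e))

1. h(s(s(h(s(cons(h(s(a)), e))))))  →  s(h(s(cons(h(s(a)), e))))   [R2 at ε]
2. s(h(s(cons(h(s(a)), e))))  →  s(cons(h(s(a)), e))   [R2 at 1]
3. s(cons(h(s(a)), e))  →  s(cons(a, e))   [R2 at 1.1]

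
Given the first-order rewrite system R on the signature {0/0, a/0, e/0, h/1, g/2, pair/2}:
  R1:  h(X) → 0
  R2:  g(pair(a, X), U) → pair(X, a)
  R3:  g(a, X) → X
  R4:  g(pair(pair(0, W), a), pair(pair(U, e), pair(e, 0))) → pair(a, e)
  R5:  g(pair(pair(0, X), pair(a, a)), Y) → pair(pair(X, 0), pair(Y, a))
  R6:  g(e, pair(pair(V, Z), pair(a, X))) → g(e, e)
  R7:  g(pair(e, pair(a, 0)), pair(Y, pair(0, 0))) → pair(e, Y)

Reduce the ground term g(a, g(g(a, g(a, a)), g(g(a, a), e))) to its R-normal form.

e

1. g(a, g(g(a, g(a, a)), g(g(a, a), e)))  →  g(g(a, g(a, a)), g(g(a, a), e))   [R3 at ε]
2. g(g(a, g(a, a)), g(g(a, a), e))  →  g(g(a, a), g(g(a, a), e))   [R3 at 1]
3. g(g(a, a), g(g(a, a), e))  →  g(a, g(g(a, a), e))   [R3 at 1]
4. g(a, g(g(a, a), e))  →  g(g(a, a), e)   [R3 at ε]
5. g(g(a, a), e)  →  g(a, e)   [R3 at 1]
6. g(a, e)  →  e   [R3 at ε]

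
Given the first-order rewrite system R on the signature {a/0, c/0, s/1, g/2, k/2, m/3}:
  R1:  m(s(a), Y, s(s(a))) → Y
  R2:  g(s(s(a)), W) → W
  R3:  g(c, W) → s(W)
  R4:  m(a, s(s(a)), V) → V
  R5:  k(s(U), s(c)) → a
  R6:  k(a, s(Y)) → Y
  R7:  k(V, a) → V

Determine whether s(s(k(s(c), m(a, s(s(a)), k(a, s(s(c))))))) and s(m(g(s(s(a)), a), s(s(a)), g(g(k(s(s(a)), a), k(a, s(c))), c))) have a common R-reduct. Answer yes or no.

no — NF(t₁) = s(s(a)), NF(t₂) = s(s(c))

Reduce t₁ = s(s(k(s(c), m(a, s(s(a)), k(a, s(s(c))))))):
1. s(s(k(s(c), m(a, s(s(a)), k(a, s(s(c)))))))  →  s(s(k(s(c), k(a, s(s(c))))))   [R4 at 1.1.2]
2. s(s(k(s(c), k(a, s(s(c))))))  →  s(s(k(s(c), s(c))))   [R6 at 1.1.2]
3. s(s(k(s(c), s(c))))  →  s(s(a))   [R5 at 1.1]

Reduce t₂ = s(m(g(s(s(a)), a), s(s(a)), g(g(k(s(s(a)), a), k(a, s(c))), c))):
1. s(m(g(s(s(a)), a), s(s(a)), g(g(k(s(s(a)), a), k(a, s(c))), c)))  →  s(m(a, s(s(a)), g(g(k(s(s(a)), a), k(a, s(c))), c)))   [R2 at 1.1]
2. s(m(a, s(s(a)), g(g(k(s(s(a)), a), k(a, s(c))), c)))  →  s(g(g(k(s(s(a)), a), k(a, s(c))), c))   [R4 at 1]
3. s(g(g(k(s(s(a)), a), k(a, s(c))), c))  →  s(g(g(s(s(a)), k(a, s(c))), c))   [R7 at 1.1.1]
4. s(g(g(s(s(a)), k(a, s(c))), c))  →  s(g(k(a, s(c)), c))   [R2 at 1.1]
5. s(g(k(a, s(c)), c))  →  s(g(c, c))   [R6 at 1.1]
6. s(g(c, c))  →  s(s(c))   [R3 at 1]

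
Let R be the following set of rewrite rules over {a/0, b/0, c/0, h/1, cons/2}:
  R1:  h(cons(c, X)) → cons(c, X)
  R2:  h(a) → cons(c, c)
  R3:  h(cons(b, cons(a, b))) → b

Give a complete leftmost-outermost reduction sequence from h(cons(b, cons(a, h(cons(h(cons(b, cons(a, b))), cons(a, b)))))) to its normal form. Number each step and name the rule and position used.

b

1. h(cons(b, cons(a, h(cons(h(cons(b, cons(a, b))), cons(a, b))))))  →  h(cons(b, cons(a, h(cons(b, cons(a, b))))))   [R3 at 1.2.2.1.1]
2. h(cons(b, cons(a, h(cons(b, cons(a, b))))))  →  h(cons(b, cons(a, b)))   [R3 at 1.2.2]
3. h(cons(b, cons(a, b)))  →  b   [R3 at ε]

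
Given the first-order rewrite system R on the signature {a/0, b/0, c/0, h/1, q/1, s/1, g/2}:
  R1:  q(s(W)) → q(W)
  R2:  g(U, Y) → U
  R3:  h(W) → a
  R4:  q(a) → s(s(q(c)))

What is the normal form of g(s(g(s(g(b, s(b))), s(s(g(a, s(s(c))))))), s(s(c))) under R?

1. g(s(g(s(g(b, s(b))), s(s(g(a, s(s(c))))))), s(s(c)))  →  s(g(s(g(b, s(b))), s(s(g(a, s(s(c)))))))   [R2 at ε]
2. s(g(s(g(b, s(b))), s(s(g(a, s(s(c)))))))  →  s(s(g(b, s(b))))   [R2 at 1]
3. s(s(g(b, s(b))))  →  s(s(b))   [R2 at 1.1]

s(s(b))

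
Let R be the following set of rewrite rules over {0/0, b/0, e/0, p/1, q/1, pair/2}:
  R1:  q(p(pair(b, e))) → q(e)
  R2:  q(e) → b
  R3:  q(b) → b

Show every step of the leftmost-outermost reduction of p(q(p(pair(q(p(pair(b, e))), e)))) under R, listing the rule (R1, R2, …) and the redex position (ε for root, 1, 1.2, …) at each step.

1. p(q(p(pair(q(p(pair(b, e))), e))))  →  p(q(p(pair(q(e), e))))   [R1 at 1.1.1.1]
2. p(q(p(pair(q(e), e))))  →  p(q(p(pair(b, e))))   [R2 at 1.1.1.1]
3. p(q(p(pair(b, e))))  →  p(q(e))   [R1 at 1]
4. p(q(e))  →  p(b)   [R2 at 1]

p(b)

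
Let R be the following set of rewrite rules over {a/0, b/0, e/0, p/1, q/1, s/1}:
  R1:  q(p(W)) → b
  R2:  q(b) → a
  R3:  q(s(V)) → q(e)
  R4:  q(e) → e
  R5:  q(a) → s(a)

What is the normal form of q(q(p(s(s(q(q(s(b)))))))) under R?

1. q(q(p(s(s(q(q(s(b))))))))  →  q(b)   [R1 at 1]
2. q(b)  →  a   [R2 at ε]

a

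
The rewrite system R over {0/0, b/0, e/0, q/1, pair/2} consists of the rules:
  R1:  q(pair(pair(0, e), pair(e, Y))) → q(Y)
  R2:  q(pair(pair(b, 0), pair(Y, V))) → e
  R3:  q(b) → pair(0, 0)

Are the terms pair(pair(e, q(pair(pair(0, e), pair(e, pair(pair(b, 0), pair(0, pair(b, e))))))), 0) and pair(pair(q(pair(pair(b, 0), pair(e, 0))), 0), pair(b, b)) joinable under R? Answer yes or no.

no — NF(t₁) = pair(pair(e, e), 0), NF(t₂) = pair(pair(e, 0), pair(b, b))

Reduce t₁ = pair(pair(e, q(pair(pair(0, e), pair(e, pair(pair(b, 0), pair(0, pair(b, e))))))), 0):
1. pair(pair(e, q(pair(pair(0, e), pair(e, pair(pair(b, 0), pair(0, pair(b, e))))))), 0)  →  pair(pair(e, q(pair(pair(b, 0), pair(0, pair(b, e))))), 0)   [R1 at 1.2]
2. pair(pair(e, q(pair(pair(b, 0), pair(0, pair(b, e))))), 0)  →  pair(pair(e, e), 0)   [R2 at 1.2]

Reduce t₂ = pair(pair(q(pair(pair(b, 0), pair(e, 0))), 0), pair(b, b)):
1. pair(pair(q(pair(pair(b, 0), pair(e, 0))), 0), pair(b, b))  →  pair(pair(e, 0), pair(b, b))   [R2 at 1.1]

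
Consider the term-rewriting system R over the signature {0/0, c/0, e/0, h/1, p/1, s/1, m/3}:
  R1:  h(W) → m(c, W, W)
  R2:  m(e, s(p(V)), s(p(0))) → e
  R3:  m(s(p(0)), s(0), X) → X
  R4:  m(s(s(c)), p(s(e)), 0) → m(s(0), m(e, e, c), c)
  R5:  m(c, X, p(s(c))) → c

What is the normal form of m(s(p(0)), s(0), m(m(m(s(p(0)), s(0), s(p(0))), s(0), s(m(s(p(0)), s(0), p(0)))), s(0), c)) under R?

1. m(s(p(0)), s(0), m(m(m(s(p(0)), s(0), s(p(0))), s(0), s(m(s(p(0)), s(0), p(0)))), s(0), c))  →  m(m(m(s(p(0)), s(0), s(p(0))), s(0), s(m(s(p(0)), s(0), p(0)))), s(0), c)   [R3 at ε]
2. m(m(m(s(p(0)), s(0), s(p(0))), s(0), s(m(s(p(0)), s(0), p(0)))), s(0), c)  →  m(m(s(p(0)), s(0), s(m(s(p(0)), s(0), p(0)))), s(0), c)   [R3 at 1.1]
3. m(m(s(p(0)), s(0), s(m(s(p(0)), s(0), p(0)))), s(0), c)  →  m(s(m(s(p(0)), s(0), p(0))), s(0), c)   [R3 at 1]
4. m(s(m(s(p(0)), s(0), p(0))), s(0), c)  →  m(s(p(0)), s(0), c)   [R3 at 1.1]
5. m(s(p(0)), s(0), c)  →  c   [R3 at ε]

c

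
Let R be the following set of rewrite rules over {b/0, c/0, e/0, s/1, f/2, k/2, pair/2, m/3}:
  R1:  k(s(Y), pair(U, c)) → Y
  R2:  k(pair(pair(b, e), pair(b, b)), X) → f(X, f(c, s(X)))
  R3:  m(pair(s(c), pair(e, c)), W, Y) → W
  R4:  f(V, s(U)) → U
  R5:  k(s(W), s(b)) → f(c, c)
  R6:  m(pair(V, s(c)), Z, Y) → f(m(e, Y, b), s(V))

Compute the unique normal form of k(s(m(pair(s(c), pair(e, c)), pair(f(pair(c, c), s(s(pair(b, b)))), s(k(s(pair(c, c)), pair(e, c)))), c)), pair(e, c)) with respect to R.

1. k(s(m(pair(s(c), pair(e, c)), pair(f(pair(c, c), s(s(pair(b, b)))), s(k(s(pair(c, c)), pair(e, c)))), c)), pair(e, c))  →  m(pair(s(c), pair(e, c)), pair(f(pair(c, c), s(s(pair(b, b)))), s(k(s(pair(c, c)), pair(e, c)))), c)   [R1 at ε]
2. m(pair(s(c), pair(e, c)), pair(f(pair(c, c), s(s(pair(b, b)))), s(k(s(pair(c, c)), pair(e, c)))), c)  →  pair(f(pair(c, c), s(s(pair(b, b)))), s(k(s(pair(c, c)), pair(e, c))))   [R3 at ε]
3. pair(f(pair(c, c), s(s(pair(b, b)))), s(k(s(pair(c, c)), pair(e, c))))  →  pair(s(pair(b, b)), s(k(s(pair(c, c)), pair(e, c))))   [R4 at 1]
4. pair(s(pair(b, b)), s(k(s(pair(c, c)), pair(e, c))))  →  pair(s(pair(b, b)), s(pair(c, c)))   [R1 at 2.1]

pair(s(pair(b, b)), s(pair(c, c)))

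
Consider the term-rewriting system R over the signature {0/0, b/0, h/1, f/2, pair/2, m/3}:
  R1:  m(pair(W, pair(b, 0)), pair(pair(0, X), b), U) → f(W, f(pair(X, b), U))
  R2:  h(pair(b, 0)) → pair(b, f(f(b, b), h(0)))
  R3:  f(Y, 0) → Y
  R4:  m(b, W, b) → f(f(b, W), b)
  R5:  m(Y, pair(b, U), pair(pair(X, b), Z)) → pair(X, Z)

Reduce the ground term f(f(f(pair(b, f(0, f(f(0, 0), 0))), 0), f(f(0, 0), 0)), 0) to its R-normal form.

1. f(f(f(pair(b, f(0, f(f(0, 0), 0))), 0), f(f(0, 0), 0)), 0)  →  f(f(pair(b, f(0, f(f(0, 0), 0))), 0), f(f(0, 0), 0))   [R3 at ε]
2. f(f(pair(b, f(0, f(f(0, 0), 0))), 0), f(f(0, 0), 0))  →  f(pair(b, f(0, f(f(0, 0), 0))), f(f(0, 0), 0))   [R3 at 1]
3. f(pair(b, f(0, f(f(0, 0), 0))), f(f(0, 0), 0))  →  f(pair(b, f(0, f(0, 0))), f(f(0, 0), 0))   [R3 at 1.2.2]
4. f(pair(b, f(0, f(0, 0))), f(f(0, 0), 0))  →  f(pair(b, f(0, 0)), f(f(0, 0), 0))   [R3 at 1.2.2]
5. f(pair(b, f(0, 0)), f(f(0, 0), 0))  →  f(pair(b, 0), f(f(0, 0), 0))   [R3 at 1.2]
6. f(pair(b, 0), f(f(0, 0), 0))  →  f(pair(b, 0), f(0, 0))   [R3 at 2]
7. f(pair(b, 0), f(0, 0))  →  f(pair(b, 0), 0)   [R3 at 2]
8. f(pair(b, 0), 0)  →  pair(b, 0)   [R3 at ε]

pair(b, 0)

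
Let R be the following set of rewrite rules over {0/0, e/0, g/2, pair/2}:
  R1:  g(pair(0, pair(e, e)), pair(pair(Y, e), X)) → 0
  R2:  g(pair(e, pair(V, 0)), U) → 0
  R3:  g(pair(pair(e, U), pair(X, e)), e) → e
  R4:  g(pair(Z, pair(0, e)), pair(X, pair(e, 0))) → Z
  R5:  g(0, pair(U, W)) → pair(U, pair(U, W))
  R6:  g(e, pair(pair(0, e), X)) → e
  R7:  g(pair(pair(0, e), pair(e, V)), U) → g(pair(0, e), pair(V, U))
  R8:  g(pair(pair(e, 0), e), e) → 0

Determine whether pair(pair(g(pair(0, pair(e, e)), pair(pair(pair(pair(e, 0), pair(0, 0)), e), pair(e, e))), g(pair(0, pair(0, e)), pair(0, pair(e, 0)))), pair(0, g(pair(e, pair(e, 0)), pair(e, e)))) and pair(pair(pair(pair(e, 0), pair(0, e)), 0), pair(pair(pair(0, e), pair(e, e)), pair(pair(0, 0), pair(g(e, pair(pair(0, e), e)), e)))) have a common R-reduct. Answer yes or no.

Reduce t₁ = pair(pair(g(pair(0, pair(e, e)), pair(pair(pair(pair(e, 0), pair(0, 0)), e), pair(e, e))), g(pair(0, pair(0, e)), pair(0, pair(e, 0)))), pair(0, g(pair(e, pair(e, 0)), pair(e, e)))):
1. pair(pair(g(pair(0, pair(e, e)), pair(pair(pair(pair(e, 0), pair(0, 0)), e), pair(e, e))), g(pair(0, pair(0, e)), pair(0, pair(e, 0)))), pair(0, g(pair(e, pair(e, 0)), pair(e, e))))  →  pair(pair(0, g(pair(0, pair(0, e)), pair(0, pair(e, 0)))), pair(0, g(pair(e, pair(e, 0)), pair(e, e))))   [R1 at 1.1]
2. pair(pair(0, g(pair(0, pair(0, e)), pair(0, pair(e, 0)))), pair(0, g(pair(e, pair(e, 0)), pair(e, e))))  →  pair(pair(0, 0), pair(0, g(pair(e, pair(e, 0)), pair(e, e))))   [R4 at 1.2]
3. pair(pair(0, 0), pair(0, g(pair(e, pair(e, 0)), pair(e, e))))  →  pair(pair(0, 0), pair(0, 0))   [R2 at 2.2]

Reduce t₂ = pair(pair(pair(pair(e, 0), pair(0, e)), 0), pair(pair(pair(0, e), pair(e, e)), pair(pair(0, 0), pair(g(e, pair(pair(0, e), e)), e)))):
1. pair(pair(pair(pair(e, 0), pair(0, e)), 0), pair(pair(pair(0, e), pair(e, e)), pair(pair(0, 0), pair(g(e, pair(pair(0, e), e)), e))))  →  pair(pair(pair(pair(e, 0), pair(0, e)), 0), pair(pair(pair(0, e), pair(e, e)), pair(pair(0, 0), pair(e, e))))   [R6 at 2.2.2.1]

no — NF(t₁) = pair(pair(0, 0), pair(0, 0)), NF(t₂) = pair(pair(pair(pair(e, 0), pair(0, e)), 0), pair(pair(pair(0, e), pair(e, e)), pair(pair(0, 0), pair(e, e))))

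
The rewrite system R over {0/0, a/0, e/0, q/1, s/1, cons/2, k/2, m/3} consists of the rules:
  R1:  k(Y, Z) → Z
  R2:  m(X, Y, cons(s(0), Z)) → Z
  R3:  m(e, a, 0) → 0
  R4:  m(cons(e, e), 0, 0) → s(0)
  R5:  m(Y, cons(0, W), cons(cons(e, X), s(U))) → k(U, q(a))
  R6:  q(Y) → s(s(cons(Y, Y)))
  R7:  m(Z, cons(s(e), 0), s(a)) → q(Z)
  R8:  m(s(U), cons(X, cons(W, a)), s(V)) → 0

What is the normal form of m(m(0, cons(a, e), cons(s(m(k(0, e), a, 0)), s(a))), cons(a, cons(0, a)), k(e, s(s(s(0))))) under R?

1. m(m(0, cons(a, e), cons(s(m(k(0, e), a, 0)), s(a))), cons(a, cons(0, a)), k(e, s(s(s(0)))))  →  m(m(0, cons(a, e), cons(s(m(e, a, 0)), s(a))), cons(a, cons(0, a)), k(e, s(s(s(0)))))   [R1 at 1.3.1.1.1]
2. m(m(0, cons(a, e), cons(s(m(e, a, 0)), s(a))), cons(a, cons(0, a)), k(e, s(s(s(0)))))  →  m(m(0, cons(a, e), cons(s(0), s(a))), cons(a, cons(0, a)), k(e, s(s(s(0)))))   [R3 at 1.3.1.1]
3. m(m(0, cons(a, e), cons(s(0), s(a))), cons(a, cons(0, a)), k(e, s(s(s(0)))))  →  m(s(a), cons(a, cons(0, a)), k(e, s(s(s(0)))))   [R2 at 1]
4. m(s(a), cons(a, cons(0, a)), k(e, s(s(s(0)))))  →  m(s(a), cons(a, cons(0, a)), s(s(s(0))))   [R1 at 3]
5. m(s(a), cons(a, cons(0, a)), s(s(s(0))))  →  0   [R8 at ε]

0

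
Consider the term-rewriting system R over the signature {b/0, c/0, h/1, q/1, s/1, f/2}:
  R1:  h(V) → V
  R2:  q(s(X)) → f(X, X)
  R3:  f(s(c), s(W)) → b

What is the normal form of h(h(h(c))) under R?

1. h(h(h(c)))  →  h(h(c))   [R1 at ε]
2. h(h(c))  →  h(c)   [R1 at ε]
3. h(c)  →  c   [R1 at ε]

c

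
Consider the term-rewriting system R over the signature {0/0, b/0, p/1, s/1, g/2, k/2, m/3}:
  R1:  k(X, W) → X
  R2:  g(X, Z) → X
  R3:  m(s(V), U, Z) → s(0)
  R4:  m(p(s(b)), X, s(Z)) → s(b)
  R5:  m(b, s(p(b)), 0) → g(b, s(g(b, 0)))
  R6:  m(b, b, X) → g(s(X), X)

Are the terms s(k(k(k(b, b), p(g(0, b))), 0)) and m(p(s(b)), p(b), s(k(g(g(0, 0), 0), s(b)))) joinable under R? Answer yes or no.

yes — NF(t₁) = s(b), NF(t₂) = s(b)

Reduce t₁ = s(k(k(k(b, b), p(g(0, b))), 0)):
1. s(k(k(k(b, b), p(g(0, b))), 0))  →  s(k(k(b, b), p(g(0, b))))   [R1 at 1]
2. s(k(k(b, b), p(g(0, b))))  →  s(k(b, b))   [R1 at 1]
3. s(k(b, b))  →  s(b)   [R1 at 1]

Reduce t₂ = m(p(s(b)), p(b), s(k(g(g(0, 0), 0), s(b)))):
1. m(p(s(b)), p(b), s(k(g(g(0, 0), 0), s(b))))  →  s(b)   [R4 at ε]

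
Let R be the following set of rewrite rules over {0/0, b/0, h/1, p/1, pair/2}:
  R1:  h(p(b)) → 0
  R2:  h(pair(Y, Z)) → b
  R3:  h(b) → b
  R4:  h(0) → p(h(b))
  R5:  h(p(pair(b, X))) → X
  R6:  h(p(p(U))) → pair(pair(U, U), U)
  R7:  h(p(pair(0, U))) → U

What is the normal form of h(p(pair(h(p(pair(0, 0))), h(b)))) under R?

1. h(p(pair(h(p(pair(0, 0))), h(b))))  →  h(p(pair(0, h(b))))   [R7 at 1.1.1]
2. h(p(pair(0, h(b))))  →  h(b)   [R7 at ε]
3. h(b)  →  b   [R3 at ε]

b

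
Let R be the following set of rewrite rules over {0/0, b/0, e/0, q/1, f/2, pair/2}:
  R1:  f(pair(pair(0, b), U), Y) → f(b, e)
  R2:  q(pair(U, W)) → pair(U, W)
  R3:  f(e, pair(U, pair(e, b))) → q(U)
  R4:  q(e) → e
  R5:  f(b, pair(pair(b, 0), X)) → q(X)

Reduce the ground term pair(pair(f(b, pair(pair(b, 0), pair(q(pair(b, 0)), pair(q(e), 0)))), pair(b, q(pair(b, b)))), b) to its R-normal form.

1. pair(pair(f(b, pair(pair(b, 0), pair(q(pair(b, 0)), pair(q(e), 0)))), pair(b, q(pair(b, b)))), b)  →  pair(pair(q(pair(q(pair(b, 0)), pair(q(e), 0))), pair(b, q(pair(b, b)))), b)   [R5 at 1.1]
2. pair(pair(q(pair(q(pair(b, 0)), pair(q(e), 0))), pair(b, q(pair(b, b)))), b)  →  pair(pair(pair(q(pair(b, 0)), pair(q(e), 0)), pair(b, q(pair(b, b)))), b)   [R2 at 1.1]
3. pair(pair(pair(q(pair(b, 0)), pair(q(e), 0)), pair(b, q(pair(b, b)))), b)  →  pair(pair(pair(pair(b, 0), pair(q(e), 0)), pair(b, q(pair(b, b)))), b)   [R2 at 1.1.1]
4. pair(pair(pair(pair(b, 0), pair(q(e), 0)), pair(b, q(pair(b, b)))), b)  →  pair(pair(pair(pair(b, 0), pair(e, 0)), pair(b, q(pair(b, b)))), b)   [R4 at 1.1.2.1]
5. pair(pair(pair(pair(b, 0), pair(e, 0)), pair(b, q(pair(b, b)))), b)  →  pair(pair(pair(pair(b, 0), pair(e, 0)), pair(b, pair(b, b))), b)   [R2 at 1.2.2]

pair(pair(pair(pair(b, 0), pair(e, 0)), pair(b, pair(b, b))), b)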